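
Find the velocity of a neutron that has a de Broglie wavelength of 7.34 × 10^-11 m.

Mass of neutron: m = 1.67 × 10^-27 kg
5.41 × 10^3 m/s

From the de Broglie relation λ = h/(mv), we solve for v:

v = h/(mλ)
v = (6.626 × 10^-34 J·s) / (1.67 × 10^-27 kg × 7.34 × 10^-11 m)
v = 5.41 × 10^3 m/s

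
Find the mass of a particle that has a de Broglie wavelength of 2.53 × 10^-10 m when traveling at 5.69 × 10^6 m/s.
4.60 × 10^-31 kg

From the de Broglie relation λ = h/(mv), we solve for m:

m = h/(λv)
m = (6.626 × 10^-34 J·s) / (2.53 × 10^-10 m × 5.69 × 10^6 m/s)
m = 4.60 × 10^-31 kg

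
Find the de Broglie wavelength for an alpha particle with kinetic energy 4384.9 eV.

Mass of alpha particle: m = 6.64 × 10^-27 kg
2.17 × 10^-13 m

Using λ = h/√(2mKE):

First convert KE to Joules: KE = 4384.9 eV = 7.025 × 10^-16 J

λ = h/√(2mKE)
λ = (6.626 × 10^-34 J·s) / √(2 × 6.64 × 10^-27 kg × 7.025 × 10^-16 J)
λ = 2.17 × 10^-13 m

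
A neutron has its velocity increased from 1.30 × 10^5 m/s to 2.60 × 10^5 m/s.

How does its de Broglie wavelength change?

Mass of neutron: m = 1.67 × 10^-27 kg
The wavelength decreases by a factor of 2.

Using λ = h/(mv):

Initial wavelength: λ₁ = h/(mv₁) = 3.05 × 10^-12 m
Final wavelength: λ₂ = h/(mv₂) = 1.53 × 10^-12 m

Since λ ∝ 1/v, when velocity increases by a factor of 2, the wavelength decreases by a factor of 2.

λ₂/λ₁ = v₁/v₂ = 1/2

The wavelength decreases by a factor of 2.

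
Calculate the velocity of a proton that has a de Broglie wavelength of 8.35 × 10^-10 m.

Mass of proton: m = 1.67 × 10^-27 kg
4.75 × 10^2 m/s

From the de Broglie relation λ = h/(mv), we solve for v:

v = h/(mλ)
v = (6.626 × 10^-34 J·s) / (1.67 × 10^-27 kg × 8.35 × 10^-10 m)
v = 4.75 × 10^2 m/s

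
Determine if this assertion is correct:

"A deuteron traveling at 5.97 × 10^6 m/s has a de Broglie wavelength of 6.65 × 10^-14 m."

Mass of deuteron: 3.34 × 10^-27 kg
False

The claim is incorrect.

Using λ = h/(mv):
λ = (6.626 × 10^-34 J·s) / (3.34 × 10^-27 kg × 5.97 × 10^6 m/s)
λ = 3.32 × 10^-14 m

The actual wavelength differs from the claimed 6.65 × 10^-14 m.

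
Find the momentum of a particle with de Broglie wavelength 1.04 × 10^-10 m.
6.37 × 10^-24 kg·m/s

From the de Broglie relation λ = h/p, we solve for p:

p = h/λ
p = (6.626 × 10^-34 J·s) / (1.04 × 10^-10 m)
p = 6.37 × 10^-24 kg·m/s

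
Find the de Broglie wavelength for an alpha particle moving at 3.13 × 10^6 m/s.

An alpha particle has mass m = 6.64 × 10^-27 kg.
3.19 × 10^-14 m

Using the de Broglie relation λ = h/(mv):

λ = h/(mv)
λ = (6.626 × 10^-34 J·s) / (6.64 × 10^-27 kg × 3.13 × 10^6 m/s)
λ = 3.19 × 10^-14 m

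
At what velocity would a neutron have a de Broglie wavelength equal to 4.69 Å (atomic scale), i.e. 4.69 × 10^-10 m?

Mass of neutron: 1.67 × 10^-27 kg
8.46 × 10^2 m/s

From λ = h/(mv), solve for v:

v = h/(mλ)
v = (6.626 × 10^-34 J·s) / (1.67 × 10^-27 kg × 4.69 × 10^-10 m)
v = 8.46 × 10^2 m/s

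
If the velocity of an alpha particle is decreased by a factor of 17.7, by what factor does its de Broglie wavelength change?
The wavelength increases by a factor of 17.7.

From λ = h/(mv), the wavelength is inversely proportional to velocity:

λ ∝ 1/v

If v → v/17.7, then λ → 17.7λ

When velocity is decreased by a factor of 17.7, the wavelength increases by a factor of 17.7.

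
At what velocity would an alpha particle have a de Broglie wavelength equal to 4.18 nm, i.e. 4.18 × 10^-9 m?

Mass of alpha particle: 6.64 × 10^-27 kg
2.39 × 10^1 m/s

From λ = h/(mv), solve for v:

v = h/(mλ)
v = (6.626 × 10^-34 J·s) / (6.64 × 10^-27 kg × 4.18 × 10^-9 m)
v = 2.39 × 10^1 m/s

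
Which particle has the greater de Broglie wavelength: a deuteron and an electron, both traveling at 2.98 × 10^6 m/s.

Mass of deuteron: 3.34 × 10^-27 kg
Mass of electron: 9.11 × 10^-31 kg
The electron has the longer wavelength.

Using λ = h/(mv), since both particles have the same velocity, the wavelength depends only on mass.

For deuteron: λ₁ = h/(m₁v) = 6.66 × 10^-14 m
For electron: λ₂ = h/(m₂v) = 2.44 × 10^-10 m

Since λ ∝ 1/m at constant velocity, the lighter particle has the longer wavelength.

The electron has the longer de Broglie wavelength.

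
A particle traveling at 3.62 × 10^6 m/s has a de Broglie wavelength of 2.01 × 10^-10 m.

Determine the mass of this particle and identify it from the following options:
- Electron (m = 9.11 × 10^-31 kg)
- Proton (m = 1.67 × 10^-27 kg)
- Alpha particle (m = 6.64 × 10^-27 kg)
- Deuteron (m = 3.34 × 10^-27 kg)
The particle is an electron.

From λ = h/(mv), solve for mass:

m = h/(λv)
m = (6.626 × 10^-34 J·s) / (2.01 × 10^-10 m × 3.62 × 10^6 m/s)
m = 9.11 × 10^-31 kg

Comparing with the listed masses, this is closest to an electron.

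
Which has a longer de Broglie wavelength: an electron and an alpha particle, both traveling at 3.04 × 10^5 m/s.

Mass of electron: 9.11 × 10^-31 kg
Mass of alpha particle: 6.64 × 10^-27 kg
The electron has the longer wavelength.

Using λ = h/(mv), since both particles have the same velocity, the wavelength depends only on mass.

For electron: λ₁ = h/(m₁v) = 2.39 × 10^-9 m
For alpha particle: λ₂ = h/(m₂v) = 3.28 × 10^-13 m

Since λ ∝ 1/m at constant velocity, the lighter particle has the longer wavelength.

The electron has the longer de Broglie wavelength.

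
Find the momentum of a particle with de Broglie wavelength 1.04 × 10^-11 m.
6.37 × 10^-23 kg·m/s

From the de Broglie relation λ = h/p, we solve for p:

p = h/λ
p = (6.626 × 10^-34 J·s) / (1.04 × 10^-11 m)
p = 6.37 × 10^-23 kg·m/s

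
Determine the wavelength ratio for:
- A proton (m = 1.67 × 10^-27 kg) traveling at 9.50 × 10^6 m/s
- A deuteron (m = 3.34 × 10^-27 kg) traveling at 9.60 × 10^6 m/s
λ₁/λ₂ = 2.02

Using λ = h/(mv):

λ₁ = h/(m₁v₁) = 4.18 × 10^-14 m
λ₂ = h/(m₂v₂) = 2.07 × 10^-14 m

Ratio λ₁/λ₂ = (m₂v₂)/(m₁v₁)
         = (3.34 × 10^-27 kg × 9.60 × 10^6 m/s) / (1.67 × 10^-27 kg × 9.50 × 10^6 m/s)
         = 2.02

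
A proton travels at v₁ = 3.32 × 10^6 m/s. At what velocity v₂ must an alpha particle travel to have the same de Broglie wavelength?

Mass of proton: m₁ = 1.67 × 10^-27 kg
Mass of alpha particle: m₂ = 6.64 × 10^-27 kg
v₂ = 8.35 × 10^5 m/s

For equal de Broglie wavelengths: λ₁ = λ₂

h/(m₁v₁) = h/(m₂v₂)
m₁v₁ = m₂v₂
v₂ = v₁ · (m₁/m₂)

v₂ = 3.32 × 10^6 m/s × (1.67 × 10^-27 kg / 6.64 × 10^-27 kg)
v₂ = 8.35 × 10^5 m/s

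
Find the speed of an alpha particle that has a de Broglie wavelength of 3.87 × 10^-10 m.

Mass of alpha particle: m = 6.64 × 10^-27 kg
2.58 × 10^2 m/s

From the de Broglie relation λ = h/(mv), we solve for v:

v = h/(mλ)
v = (6.626 × 10^-34 J·s) / (6.64 × 10^-27 kg × 3.87 × 10^-10 m)
v = 2.58 × 10^2 m/s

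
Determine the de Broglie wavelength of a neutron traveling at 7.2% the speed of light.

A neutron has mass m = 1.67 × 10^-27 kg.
1.84 × 10^-14 m

Using the de Broglie relation λ = h/(mv):

v = 7.2% × c = 2.159 × 10^7 m/s

λ = h/(mv)
λ = (6.626 × 10^-34 J·s) / (1.67 × 10^-27 kg × 2.159 × 10^7 m/s)
λ = 1.84 × 10^-14 m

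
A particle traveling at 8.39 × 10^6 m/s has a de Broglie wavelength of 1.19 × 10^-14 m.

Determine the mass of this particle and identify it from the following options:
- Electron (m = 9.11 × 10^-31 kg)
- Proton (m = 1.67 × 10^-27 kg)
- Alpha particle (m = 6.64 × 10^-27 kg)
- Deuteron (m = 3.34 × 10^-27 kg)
The particle is an alpha particle.

From λ = h/(mv), solve for mass:

m = h/(λv)
m = (6.626 × 10^-34 J·s) / (1.19 × 10^-14 m × 8.39 × 10^6 m/s)
m = 6.64 × 10^-27 kg

Comparing with the listed masses, this is closest to an alpha particle.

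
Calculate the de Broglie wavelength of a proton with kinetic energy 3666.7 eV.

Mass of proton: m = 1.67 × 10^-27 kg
4.73 × 10^-13 m

Using λ = h/√(2mKE):

First convert KE to Joules: KE = 3666.7 eV = 5.875 × 10^-16 J

λ = h/√(2mKE)
λ = (6.626 × 10^-34 J·s) / √(2 × 1.67 × 10^-27 kg × 5.875 × 10^-16 J)
λ = 4.73 × 10^-13 m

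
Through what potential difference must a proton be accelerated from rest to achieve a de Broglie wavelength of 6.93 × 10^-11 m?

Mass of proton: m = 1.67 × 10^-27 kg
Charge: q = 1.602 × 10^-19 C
1.71 × 10^-1 V

From λ = h/√(2mqV), we solve for V:

λ² = h²/(2mqV)
V = h²/(2mqλ²)
V = (6.626 × 10^-34 J·s)² / (2 × 1.67 × 10^-27 kg × 1.602 × 10^-19 C × (6.93 × 10^-11 m)²)
V = 1.71 × 10^-1 V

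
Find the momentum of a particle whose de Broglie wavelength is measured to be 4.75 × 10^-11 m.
1.39 × 10^-23 kg·m/s

From the de Broglie relation λ = h/p, we solve for p:

p = h/λ
p = (6.626 × 10^-34 J·s) / (4.75 × 10^-11 m)
p = 1.39 × 10^-23 kg·m/s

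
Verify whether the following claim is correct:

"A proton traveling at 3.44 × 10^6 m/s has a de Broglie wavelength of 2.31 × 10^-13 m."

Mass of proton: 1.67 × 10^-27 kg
False

The claim is incorrect.

Using λ = h/(mv):
λ = (6.626 × 10^-34 J·s) / (1.67 × 10^-27 kg × 3.44 × 10^6 m/s)
λ = 1.15 × 10^-13 m

The actual wavelength differs from the claimed 2.31 × 10^-13 m.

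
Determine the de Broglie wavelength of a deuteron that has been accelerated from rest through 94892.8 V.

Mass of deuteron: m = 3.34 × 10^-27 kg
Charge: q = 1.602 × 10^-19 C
6.58 × 10^-14 m

When a particle is accelerated through voltage V, it gains kinetic energy KE = qV.

The de Broglie wavelength is then λ = h/√(2mqV):

λ = h/√(2mqV)
λ = (6.626 × 10^-34 J·s) / √(2 × 3.34 × 10^-27 kg × 1.602 × 10^-19 C × 94892.8 V)
λ = 6.58 × 10^-14 m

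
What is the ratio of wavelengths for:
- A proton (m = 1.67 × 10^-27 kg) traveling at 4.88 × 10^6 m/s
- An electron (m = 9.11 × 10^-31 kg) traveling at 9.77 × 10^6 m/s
λ₁/λ₂ = 1.09 × 10^-3

Using λ = h/(mv):

λ₁ = h/(m₁v₁) = 8.13 × 10^-14 m
λ₂ = h/(m₂v₂) = 7.44 × 10^-11 m

Ratio λ₁/λ₂ = (m₂v₂)/(m₁v₁)
         = (9.11 × 10^-31 kg × 9.77 × 10^6 m/s) / (1.67 × 10^-27 kg × 4.88 × 10^6 m/s)
         = 1.09 × 10^-3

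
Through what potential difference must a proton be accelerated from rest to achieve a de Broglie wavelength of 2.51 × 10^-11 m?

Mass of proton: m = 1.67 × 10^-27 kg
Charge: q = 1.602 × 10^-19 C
1.30 V

From λ = h/√(2mqV), we solve for V:

λ² = h²/(2mqV)
V = h²/(2mqλ²)
V = (6.626 × 10^-34 J·s)² / (2 × 1.67 × 10^-27 kg × 1.602 × 10^-19 C × (2.51 × 10^-11 m)²)
V = 1.30 V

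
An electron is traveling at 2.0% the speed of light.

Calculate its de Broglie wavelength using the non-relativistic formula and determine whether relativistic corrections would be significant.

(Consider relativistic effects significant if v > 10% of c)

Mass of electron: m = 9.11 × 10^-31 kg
No, relativistic corrections are not needed.

Using the non-relativistic de Broglie formula λ = h/(mv):

v = 2.0% × c = 5.996 × 10^6 m/s

λ = h/(mv)
λ = (6.626 × 10^-34 J·s) / (9.11 × 10^-31 kg × 5.996 × 10^6 m/s)
λ = 1.21 × 10^-10 m

Since v = 2.0% of c < 10% of c, relativistic corrections are NOT significant and this non-relativistic result is a good approximation.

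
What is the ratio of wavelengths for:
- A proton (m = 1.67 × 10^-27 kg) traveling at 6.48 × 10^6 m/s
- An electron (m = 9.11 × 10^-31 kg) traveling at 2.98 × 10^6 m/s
λ₁/λ₂ = 2.51 × 10^-4

Using λ = h/(mv):

λ₁ = h/(m₁v₁) = 6.12 × 10^-14 m
λ₂ = h/(m₂v₂) = 2.44 × 10^-10 m

Ratio λ₁/λ₂ = (m₂v₂)/(m₁v₁)
         = (9.11 × 10^-31 kg × 2.98 × 10^6 m/s) / (1.67 × 10^-27 kg × 6.48 × 10^6 m/s)
         = 2.51 × 10^-4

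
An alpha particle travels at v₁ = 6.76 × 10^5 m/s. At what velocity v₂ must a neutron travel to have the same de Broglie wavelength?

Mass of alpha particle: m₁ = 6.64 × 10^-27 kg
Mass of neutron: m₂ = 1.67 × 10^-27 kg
v₂ = 2.69 × 10^6 m/s

For equal de Broglie wavelengths: λ₁ = λ₂

h/(m₁v₁) = h/(m₂v₂)
m₁v₁ = m₂v₂
v₂ = v₁ · (m₁/m₂)

v₂ = 6.76 × 10^5 m/s × (6.64 × 10^-27 kg / 1.67 × 10^-27 kg)
v₂ = 2.69 × 10^6 m/s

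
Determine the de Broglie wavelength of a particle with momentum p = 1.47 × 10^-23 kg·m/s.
4.51 × 10^-11 m

Using the de Broglie relation λ = h/p:

λ = h/p
λ = (6.626 × 10^-34 J·s) / (1.47 × 10^-23 kg·m/s)
λ = 4.51 × 10^-11 m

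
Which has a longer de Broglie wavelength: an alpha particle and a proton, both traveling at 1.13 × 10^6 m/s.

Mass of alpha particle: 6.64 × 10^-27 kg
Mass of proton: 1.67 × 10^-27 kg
The proton has the longer wavelength.

Using λ = h/(mv), since both particles have the same velocity, the wavelength depends only on mass.

For alpha particle: λ₁ = h/(m₁v) = 8.83 × 10^-14 m
For proton: λ₂ = h/(m₂v) = 3.51 × 10^-13 m

Since λ ∝ 1/m at constant velocity, the lighter particle has the longer wavelength.

The proton has the longer de Broglie wavelength.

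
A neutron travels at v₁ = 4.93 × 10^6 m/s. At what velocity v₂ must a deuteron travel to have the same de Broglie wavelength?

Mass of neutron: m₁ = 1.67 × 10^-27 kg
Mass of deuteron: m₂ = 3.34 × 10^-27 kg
v₂ = 2.46 × 10^6 m/s

For equal de Broglie wavelengths: λ₁ = λ₂

h/(m₁v₁) = h/(m₂v₂)
m₁v₁ = m₂v₂
v₂ = v₁ · (m₁/m₂)

v₂ = 4.93 × 10^6 m/s × (1.67 × 10^-27 kg / 3.34 × 10^-27 kg)
v₂ = 2.46 × 10^6 m/s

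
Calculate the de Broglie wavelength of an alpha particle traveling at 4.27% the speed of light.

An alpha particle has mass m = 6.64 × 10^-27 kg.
7.80 × 10^-15 m

Using the de Broglie relation λ = h/(mv):

v = 4.27% × c = 1.280 × 10^7 m/s

λ = h/(mv)
λ = (6.626 × 10^-34 J·s) / (6.64 × 10^-27 kg × 1.280 × 10^7 m/s)
λ = 7.80 × 10^-15 m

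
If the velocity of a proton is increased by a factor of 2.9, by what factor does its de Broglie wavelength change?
The wavelength decreases by a factor of 2.9.

From λ = h/(mv), the wavelength is inversely proportional to velocity:

λ ∝ 1/v

If v → 2.9v, then λ → λ/2.9

When velocity is increased by a factor of 2.9, the wavelength decreases by a factor of 2.9.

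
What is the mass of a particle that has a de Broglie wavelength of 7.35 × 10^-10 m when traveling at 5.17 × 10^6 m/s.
1.74 × 10^-31 kg

From the de Broglie relation λ = h/(mv), we solve for m:

m = h/(λv)
m = (6.626 × 10^-34 J·s) / (7.35 × 10^-10 m × 5.17 × 10^6 m/s)
m = 1.74 × 10^-31 kg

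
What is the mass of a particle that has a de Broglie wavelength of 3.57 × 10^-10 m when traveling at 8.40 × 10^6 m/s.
2.21 × 10^-31 kg

From the de Broglie relation λ = h/(mv), we solve for m:

m = h/(λv)
m = (6.626 × 10^-34 J·s) / (3.57 × 10^-10 m × 8.40 × 10^6 m/s)
m = 2.21 × 10^-31 kg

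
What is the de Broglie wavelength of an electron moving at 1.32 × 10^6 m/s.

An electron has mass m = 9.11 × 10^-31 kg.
5.51 × 10^-10 m

Using the de Broglie relation λ = h/(mv):

λ = h/(mv)
λ = (6.626 × 10^-34 J·s) / (9.11 × 10^-31 kg × 1.32 × 10^6 m/s)
λ = 5.51 × 10^-10 m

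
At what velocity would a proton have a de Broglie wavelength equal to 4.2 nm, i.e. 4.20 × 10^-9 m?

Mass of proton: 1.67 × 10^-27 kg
9.45 × 10^1 m/s

From λ = h/(mv), solve for v:

v = h/(mλ)
v = (6.626 × 10^-34 J·s) / (1.67 × 10^-27 kg × 4.20 × 10^-9 m)
v = 9.45 × 10^1 m/s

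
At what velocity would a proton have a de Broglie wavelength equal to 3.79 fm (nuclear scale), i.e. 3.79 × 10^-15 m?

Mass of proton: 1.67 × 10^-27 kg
1.05 × 10^8 m/s

From λ = h/(mv), solve for v:

v = h/(mλ)
v = (6.626 × 10^-34 J·s) / (1.67 × 10^-27 kg × 3.79 × 10^-15 m)
v = 1.05 × 10^8 m/s

Note: This velocity is 34.9% of the speed of light, so relativistic corrections would be needed for a more accurate calculation.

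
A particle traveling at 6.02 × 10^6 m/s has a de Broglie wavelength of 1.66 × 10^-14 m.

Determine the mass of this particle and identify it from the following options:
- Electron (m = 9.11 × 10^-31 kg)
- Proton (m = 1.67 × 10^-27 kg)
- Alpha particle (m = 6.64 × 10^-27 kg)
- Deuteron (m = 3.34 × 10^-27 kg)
The particle is an alpha particle.

From λ = h/(mv), solve for mass:

m = h/(λv)
m = (6.626 × 10^-34 J·s) / (1.66 × 10^-14 m × 6.02 × 10^6 m/s)
m = 6.63 × 10^-27 kg

Comparing with the listed masses, this is closest to an alpha particle.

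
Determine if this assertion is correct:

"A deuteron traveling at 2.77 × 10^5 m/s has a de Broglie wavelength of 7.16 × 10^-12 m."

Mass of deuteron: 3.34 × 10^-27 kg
False

The claim is incorrect.

Using λ = h/(mv):
λ = (6.626 × 10^-34 J·s) / (3.34 × 10^-27 kg × 2.77 × 10^5 m/s)
λ = 7.16 × 10^-13 m

The actual wavelength differs from the claimed 7.16 × 10^-12 m.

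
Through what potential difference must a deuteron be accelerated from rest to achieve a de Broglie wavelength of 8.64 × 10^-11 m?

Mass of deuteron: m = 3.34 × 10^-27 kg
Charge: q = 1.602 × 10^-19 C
5.50 × 10^-2 V

From λ = h/√(2mqV), we solve for V:

λ² = h²/(2mqV)
V = h²/(2mqλ²)
V = (6.626 × 10^-34 J·s)² / (2 × 3.34 × 10^-27 kg × 1.602 × 10^-19 C × (8.64 × 10^-11 m)²)
V = 5.50 × 10^-2 V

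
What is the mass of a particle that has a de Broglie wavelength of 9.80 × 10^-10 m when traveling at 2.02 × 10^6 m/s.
3.35 × 10^-31 kg

From the de Broglie relation λ = h/(mv), we solve for m:

m = h/(λv)
m = (6.626 × 10^-34 J·s) / (9.80 × 10^-10 m × 2.02 × 10^6 m/s)
m = 3.35 × 10^-31 kg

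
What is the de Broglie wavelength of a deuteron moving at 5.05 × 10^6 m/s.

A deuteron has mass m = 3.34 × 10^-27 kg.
3.93 × 10^-14 m

Using the de Broglie relation λ = h/(mv):

λ = h/(mv)
λ = (6.626 × 10^-34 J·s) / (3.34 × 10^-27 kg × 5.05 × 10^6 m/s)
λ = 3.93 × 10^-14 m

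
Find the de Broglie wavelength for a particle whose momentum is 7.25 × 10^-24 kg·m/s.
9.14 × 10^-11 m

Using the de Broglie relation λ = h/p:

λ = h/p
λ = (6.626 × 10^-34 J·s) / (7.25 × 10^-24 kg·m/s)
λ = 9.14 × 10^-11 m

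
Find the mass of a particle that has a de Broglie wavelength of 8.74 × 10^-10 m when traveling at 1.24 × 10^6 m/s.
6.11 × 10^-31 kg

From the de Broglie relation λ = h/(mv), we solve for m:

m = h/(λv)
m = (6.626 × 10^-34 J·s) / (8.74 × 10^-10 m × 1.24 × 10^6 m/s)
m = 6.11 × 10^-31 kg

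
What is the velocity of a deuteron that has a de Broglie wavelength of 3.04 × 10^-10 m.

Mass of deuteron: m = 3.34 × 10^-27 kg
6.53 × 10^2 m/s

From the de Broglie relation λ = h/(mv), we solve for v:

v = h/(mλ)
v = (6.626 × 10^-34 J·s) / (3.34 × 10^-27 kg × 3.04 × 10^-10 m)
v = 6.53 × 10^2 m/s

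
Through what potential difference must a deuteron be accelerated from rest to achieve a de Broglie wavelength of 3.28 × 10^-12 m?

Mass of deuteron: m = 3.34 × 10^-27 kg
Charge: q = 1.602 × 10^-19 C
38.1 V

From λ = h/√(2mqV), we solve for V:

λ² = h²/(2mqV)
V = h²/(2mqλ²)
V = (6.626 × 10^-34 J·s)² / (2 × 3.34 × 10^-27 kg × 1.602 × 10^-19 C × (3.28 × 10^-12 m)²)
V = 38.1 V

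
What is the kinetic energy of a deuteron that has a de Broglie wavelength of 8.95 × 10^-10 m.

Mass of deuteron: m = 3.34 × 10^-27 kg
8.21 × 10^-23 J (or 5.12 × 10^-4 eV)

From λ = h/√(2mKE), we solve for KE:

λ² = h²/(2mKE)
KE = h²/(2mλ²)
KE = (6.626 × 10^-34 J·s)² / (2 × 3.34 × 10^-27 kg × (8.95 × 10^-10 m)²)
KE = 8.21 × 10^-23 J
KE = 5.12 × 10^-4 eV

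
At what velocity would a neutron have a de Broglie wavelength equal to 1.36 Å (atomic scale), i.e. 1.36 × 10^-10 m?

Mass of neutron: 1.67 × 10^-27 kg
2.92 × 10^3 m/s

From λ = h/(mv), solve for v:

v = h/(mλ)
v = (6.626 × 10^-34 J·s) / (1.67 × 10^-27 kg × 1.36 × 10^-10 m)
v = 2.92 × 10^3 m/s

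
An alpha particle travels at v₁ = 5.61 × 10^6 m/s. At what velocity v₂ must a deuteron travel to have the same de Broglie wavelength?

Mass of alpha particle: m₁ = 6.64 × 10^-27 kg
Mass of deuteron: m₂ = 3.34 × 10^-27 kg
v₂ = 1.12 × 10^7 m/s

For equal de Broglie wavelengths: λ₁ = λ₂

h/(m₁v₁) = h/(m₂v₂)
m₁v₁ = m₂v₂
v₂ = v₁ · (m₁/m₂)

v₂ = 5.61 × 10^6 m/s × (6.64 × 10^-27 kg / 3.34 × 10^-27 kg)
v₂ = 1.12 × 10^7 m/s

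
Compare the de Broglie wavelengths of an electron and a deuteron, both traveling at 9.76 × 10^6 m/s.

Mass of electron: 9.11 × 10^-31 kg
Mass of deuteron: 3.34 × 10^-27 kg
The electron has the longer wavelength.

Using λ = h/(mv), since both particles have the same velocity, the wavelength depends only on mass.

For electron: λ₁ = h/(m₁v) = 7.45 × 10^-11 m
For deuteron: λ₂ = h/(m₂v) = 2.03 × 10^-14 m

Since λ ∝ 1/m at constant velocity, the lighter particle has the longer wavelength.

The electron has the longer de Broglie wavelength.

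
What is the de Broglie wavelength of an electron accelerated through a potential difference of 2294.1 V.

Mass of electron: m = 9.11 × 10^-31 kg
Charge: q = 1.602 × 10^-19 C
2.56 × 10^-11 m

When a particle is accelerated through voltage V, it gains kinetic energy KE = qV.

The de Broglie wavelength is then λ = h/√(2mqV):

λ = h/√(2mqV)
λ = (6.626 × 10^-34 J·s) / √(2 × 9.11 × 10^-31 kg × 1.602 × 10^-19 C × 2294.1 V)
λ = 2.56 × 10^-11 m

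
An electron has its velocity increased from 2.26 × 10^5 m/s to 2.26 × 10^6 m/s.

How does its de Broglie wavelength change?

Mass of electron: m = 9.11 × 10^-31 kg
The wavelength decreases by a factor of 10.

Using λ = h/(mv):

Initial wavelength: λ₁ = h/(mv₁) = 3.22 × 10^-9 m
Final wavelength: λ₂ = h/(mv₂) = 3.22 × 10^-10 m

Since λ ∝ 1/v, when velocity increases by a factor of 10, the wavelength decreases by a factor of 10.

λ₂/λ₁ = v₁/v₂ = 1/10

The wavelength decreases by a factor of 10.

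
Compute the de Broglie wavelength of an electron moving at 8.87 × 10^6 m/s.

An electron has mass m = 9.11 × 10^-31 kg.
8.20 × 10^-11 m

Using the de Broglie relation λ = h/(mv):

λ = h/(mv)
λ = (6.626 × 10^-34 J·s) / (9.11 × 10^-31 kg × 8.87 × 10^6 m/s)
λ = 8.20 × 10^-11 m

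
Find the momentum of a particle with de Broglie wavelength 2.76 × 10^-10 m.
2.40 × 10^-24 kg·m/s

From the de Broglie relation λ = h/p, we solve for p:

p = h/λ
p = (6.626 × 10^-34 J·s) / (2.76 × 10^-10 m)
p = 2.40 × 10^-24 kg·m/s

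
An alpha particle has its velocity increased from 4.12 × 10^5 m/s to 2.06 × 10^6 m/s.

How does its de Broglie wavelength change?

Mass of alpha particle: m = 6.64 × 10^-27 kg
The wavelength decreases by a factor of 5.

Using λ = h/(mv):

Initial wavelength: λ₁ = h/(mv₁) = 2.42 × 10^-13 m
Final wavelength: λ₂ = h/(mv₂) = 4.84 × 10^-14 m

Since λ ∝ 1/v, when velocity increases by a factor of 5, the wavelength decreases by a factor of 5.

λ₂/λ₁ = v₁/v₂ = 1/5

The wavelength decreases by a factor of 5.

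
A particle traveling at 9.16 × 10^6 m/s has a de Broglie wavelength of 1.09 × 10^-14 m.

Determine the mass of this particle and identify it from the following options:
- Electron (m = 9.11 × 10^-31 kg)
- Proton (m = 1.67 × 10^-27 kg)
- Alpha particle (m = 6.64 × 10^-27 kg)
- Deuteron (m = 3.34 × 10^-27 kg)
The particle is an alpha particle.

From λ = h/(mv), solve for mass:

m = h/(λv)
m = (6.626 × 10^-34 J·s) / (1.09 × 10^-14 m × 9.16 × 10^6 m/s)
m = 6.64 × 10^-27 kg

Comparing with the listed masses, this is closest to an alpha particle.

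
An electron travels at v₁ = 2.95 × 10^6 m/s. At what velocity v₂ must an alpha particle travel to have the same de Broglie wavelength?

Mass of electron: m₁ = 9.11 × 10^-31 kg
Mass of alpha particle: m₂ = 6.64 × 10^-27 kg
v₂ = 4.05 × 10^2 m/s

For equal de Broglie wavelengths: λ₁ = λ₂

h/(m₁v₁) = h/(m₂v₂)
m₁v₁ = m₂v₂
v₂ = v₁ · (m₁/m₂)

v₂ = 2.95 × 10^6 m/s × (9.11 × 10^-31 kg / 6.64 × 10^-27 kg)
v₂ = 4.05 × 10^2 m/s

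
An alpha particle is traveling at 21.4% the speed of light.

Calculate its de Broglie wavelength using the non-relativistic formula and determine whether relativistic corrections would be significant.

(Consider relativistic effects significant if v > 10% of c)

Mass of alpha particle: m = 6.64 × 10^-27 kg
Yes, relativistic corrections are needed.

Using the non-relativistic de Broglie formula λ = h/(mv):

v = 21.4% × c = 6.416 × 10^7 m/s

λ = h/(mv)
λ = (6.626 × 10^-34 J·s) / (6.64 × 10^-27 kg × 6.416 × 10^7 m/s)
λ = 1.56 × 10^-15 m

Since v = 21.4% of c > 10% of c, relativistic corrections ARE significant and the actual wavelength would differ from this non-relativistic estimate.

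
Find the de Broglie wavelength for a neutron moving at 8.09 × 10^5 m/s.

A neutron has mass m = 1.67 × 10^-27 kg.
4.90 × 10^-13 m

Using the de Broglie relation λ = h/(mv):

λ = h/(mv)
λ = (6.626 × 10^-34 J·s) / (1.67 × 10^-27 kg × 8.09 × 10^5 m/s)
λ = 4.90 × 10^-13 m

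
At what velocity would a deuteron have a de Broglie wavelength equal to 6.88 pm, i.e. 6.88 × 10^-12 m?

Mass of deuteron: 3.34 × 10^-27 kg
2.88 × 10^4 m/s

From λ = h/(mv), solve for v:

v = h/(mλ)
v = (6.626 × 10^-34 J·s) / (3.34 × 10^-27 kg × 6.88 × 10^-12 m)
v = 2.88 × 10^4 m/s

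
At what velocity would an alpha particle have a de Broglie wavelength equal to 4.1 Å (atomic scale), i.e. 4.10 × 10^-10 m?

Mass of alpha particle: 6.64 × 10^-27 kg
2.43 × 10^2 m/s

From λ = h/(mv), solve for v:

v = h/(mλ)
v = (6.626 × 10^-34 J·s) / (6.64 × 10^-27 kg × 4.10 × 10^-10 m)
v = 2.43 × 10^2 m/s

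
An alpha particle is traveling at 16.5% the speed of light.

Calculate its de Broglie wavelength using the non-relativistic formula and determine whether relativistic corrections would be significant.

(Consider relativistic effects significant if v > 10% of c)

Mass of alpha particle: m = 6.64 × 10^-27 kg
Yes, relativistic corrections are needed.

Using the non-relativistic de Broglie formula λ = h/(mv):

v = 16.5% × c = 4.947 × 10^7 m/s

λ = h/(mv)
λ = (6.626 × 10^-34 J·s) / (6.64 × 10^-27 kg × 4.947 × 10^7 m/s)
λ = 2.02 × 10^-15 m

Since v = 16.5% of c > 10% of c, relativistic corrections ARE significant and the actual wavelength would differ from this non-relativistic estimate.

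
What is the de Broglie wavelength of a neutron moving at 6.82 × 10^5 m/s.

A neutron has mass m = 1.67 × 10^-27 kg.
5.82 × 10^-13 m

Using the de Broglie relation λ = h/(mv):

λ = h/(mv)
λ = (6.626 × 10^-34 J·s) / (1.67 × 10^-27 kg × 6.82 × 10^5 m/s)
λ = 5.82 × 10^-13 m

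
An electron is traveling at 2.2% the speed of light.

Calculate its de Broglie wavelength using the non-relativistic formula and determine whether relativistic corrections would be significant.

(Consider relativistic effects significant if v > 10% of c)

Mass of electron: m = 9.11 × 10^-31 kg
No, relativistic corrections are not needed.

Using the non-relativistic de Broglie formula λ = h/(mv):

v = 2.2% × c = 6.595 × 10^6 m/s

λ = h/(mv)
λ = (6.626 × 10^-34 J·s) / (9.11 × 10^-31 kg × 6.595 × 10^6 m/s)
λ = 1.10 × 10^-10 m

Since v = 2.2% of c < 10% of c, relativistic corrections are NOT significant and this non-relativistic result is a good approximation.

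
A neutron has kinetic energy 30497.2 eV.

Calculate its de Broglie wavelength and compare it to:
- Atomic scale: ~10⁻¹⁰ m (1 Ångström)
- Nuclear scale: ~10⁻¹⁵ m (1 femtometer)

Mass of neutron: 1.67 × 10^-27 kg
λ = 1.64 × 10^-13 m, which is between nuclear and atomic scales.

Using λ = h/√(2mKE):

KE = 30497.2 eV = 4.886 × 10^-15 J

λ = h/√(2mKE)
λ = (6.626 × 10^-34 J·s) / √(2 × 1.67 × 10^-27 kg × 4.886 × 10^-15 J)
λ = 1.64 × 10^-13 m

Comparison:
- Atomic scale (10⁻¹⁰ m): λ is 0.0016× this size
- Nuclear scale (10⁻¹⁵ m): λ is 1.6e+02× this size

The wavelength is between nuclear and atomic scales.

This wavelength is appropriate for probing atomic structure but too large for nuclear physics experiments.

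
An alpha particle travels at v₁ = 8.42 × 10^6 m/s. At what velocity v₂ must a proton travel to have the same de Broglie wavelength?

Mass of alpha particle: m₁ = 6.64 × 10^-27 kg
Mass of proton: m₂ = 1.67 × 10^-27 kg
v₂ = 3.35 × 10^7 m/s

For equal de Broglie wavelengths: λ₁ = λ₂

h/(m₁v₁) = h/(m₂v₂)
m₁v₁ = m₂v₂
v₂ = v₁ · (m₁/m₂)

v₂ = 8.42 × 10^6 m/s × (6.64 × 10^-27 kg / 1.67 × 10^-27 kg)
v₂ = 3.35 × 10^7 m/s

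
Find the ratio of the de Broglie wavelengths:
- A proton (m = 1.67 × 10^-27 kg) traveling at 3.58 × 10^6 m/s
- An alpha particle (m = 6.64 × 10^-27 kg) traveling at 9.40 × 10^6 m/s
λ₁/λ₂ = 10.4

Using λ = h/(mv):

λ₁ = h/(m₁v₁) = 1.11 × 10^-13 m
λ₂ = h/(m₂v₂) = 1.06 × 10^-14 m

Ratio λ₁/λ₂ = (m₂v₂)/(m₁v₁)
         = (6.64 × 10^-27 kg × 9.40 × 10^6 m/s) / (1.67 × 10^-27 kg × 3.58 × 10^6 m/s)
         = 10.4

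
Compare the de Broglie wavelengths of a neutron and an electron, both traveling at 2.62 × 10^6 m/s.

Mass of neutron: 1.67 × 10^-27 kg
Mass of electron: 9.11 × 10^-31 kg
The electron has the longer wavelength.

Using λ = h/(mv), since both particles have the same velocity, the wavelength depends only on mass.

For neutron: λ₁ = h/(m₁v) = 1.51 × 10^-13 m
For electron: λ₂ = h/(m₂v) = 2.78 × 10^-10 m

Since λ ∝ 1/m at constant velocity, the lighter particle has the longer wavelength.

The electron has the longer de Broglie wavelength.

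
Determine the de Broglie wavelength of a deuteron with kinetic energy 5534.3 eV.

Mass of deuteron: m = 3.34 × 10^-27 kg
2.72 × 10^-13 m

Using λ = h/√(2mKE):

First convert KE to Joules: KE = 5534.3 eV = 8.867 × 10^-16 J

λ = h/√(2mKE)
λ = (6.626 × 10^-34 J·s) / √(2 × 3.34 × 10^-27 kg × 8.867 × 10^-16 J)
λ = 2.72 × 10^-13 m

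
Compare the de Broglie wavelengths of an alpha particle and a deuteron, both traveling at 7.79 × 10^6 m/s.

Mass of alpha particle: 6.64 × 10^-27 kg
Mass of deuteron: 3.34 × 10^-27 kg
The deuteron has the longer wavelength.

Using λ = h/(mv), since both particles have the same velocity, the wavelength depends only on mass.

For alpha particle: λ₁ = h/(m₁v) = 1.28 × 10^-14 m
For deuteron: λ₂ = h/(m₂v) = 2.55 × 10^-14 m

Since λ ∝ 1/m at constant velocity, the lighter particle has the longer wavelength.

The deuteron has the longer de Broglie wavelength.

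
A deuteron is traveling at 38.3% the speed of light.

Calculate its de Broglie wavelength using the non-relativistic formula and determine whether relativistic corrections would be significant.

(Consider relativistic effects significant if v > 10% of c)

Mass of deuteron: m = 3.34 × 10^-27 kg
Yes, relativistic corrections are needed.

Using the non-relativistic de Broglie formula λ = h/(mv):

v = 38.3% × c = 1.148 × 10^8 m/s

λ = h/(mv)
λ = (6.626 × 10^-34 J·s) / (3.34 × 10^-27 kg × 1.148 × 10^8 m/s)
λ = 1.73 × 10^-15 m

Since v = 38.3% of c > 10% of c, relativistic corrections ARE significant and the actual wavelength would differ from this non-relativistic estimate.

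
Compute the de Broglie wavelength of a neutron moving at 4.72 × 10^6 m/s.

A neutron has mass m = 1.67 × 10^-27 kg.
8.41 × 10^-14 m

Using the de Broglie relation λ = h/(mv):

λ = h/(mv)
λ = (6.626 × 10^-34 J·s) / (1.67 × 10^-27 kg × 4.72 × 10^6 m/s)
λ = 8.41 × 10^-14 m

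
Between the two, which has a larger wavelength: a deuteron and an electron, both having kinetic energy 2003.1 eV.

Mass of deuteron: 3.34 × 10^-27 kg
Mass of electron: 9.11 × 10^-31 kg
The electron has the longer wavelength.

Using λ = h/√(2mKE):

For deuteron: λ₁ = h/√(2m₁KE) = 4.53 × 10^-13 m
For electron: λ₂ = h/√(2m₂KE) = 2.74 × 10^-11 m

Since λ ∝ 1/√m at constant kinetic energy, the lighter particle has the longer wavelength.

The electron has the longer de Broglie wavelength.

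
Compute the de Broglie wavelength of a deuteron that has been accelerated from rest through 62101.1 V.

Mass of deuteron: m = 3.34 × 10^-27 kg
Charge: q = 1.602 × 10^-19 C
8.13 × 10^-14 m

When a particle is accelerated through voltage V, it gains kinetic energy KE = qV.

The de Broglie wavelength is then λ = h/√(2mqV):

λ = h/√(2mqV)
λ = (6.626 × 10^-34 J·s) / √(2 × 3.34 × 10^-27 kg × 1.602 × 10^-19 C × 62101.1 V)
λ = 8.13 × 10^-14 m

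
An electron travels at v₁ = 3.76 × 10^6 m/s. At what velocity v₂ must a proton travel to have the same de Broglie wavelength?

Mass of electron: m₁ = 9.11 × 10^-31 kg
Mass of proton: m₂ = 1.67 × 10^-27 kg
v₂ = 2.05 × 10^3 m/s

For equal de Broglie wavelengths: λ₁ = λ₂

h/(m₁v₁) = h/(m₂v₂)
m₁v₁ = m₂v₂
v₂ = v₁ · (m₁/m₂)

v₂ = 3.76 × 10^6 m/s × (9.11 × 10^-31 kg / 1.67 × 10^-27 kg)
v₂ = 2.05 × 10^3 m/s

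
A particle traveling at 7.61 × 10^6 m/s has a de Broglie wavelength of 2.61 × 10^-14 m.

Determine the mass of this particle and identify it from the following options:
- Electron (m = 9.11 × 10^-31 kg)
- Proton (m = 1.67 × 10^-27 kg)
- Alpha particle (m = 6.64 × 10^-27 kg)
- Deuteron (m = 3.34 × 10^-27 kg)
The particle is a deuteron.

From λ = h/(mv), solve for mass:

m = h/(λv)
m = (6.626 × 10^-34 J·s) / (2.61 × 10^-14 m × 7.61 × 10^6 m/s)
m = 3.34 × 10^-27 kg

Comparing with the listed masses, this is closest to a deuteron.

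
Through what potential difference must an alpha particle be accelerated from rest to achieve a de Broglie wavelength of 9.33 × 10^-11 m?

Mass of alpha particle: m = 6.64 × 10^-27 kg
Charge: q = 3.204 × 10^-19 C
1.19 × 10^-2 V

From λ = h/√(2mqV), we solve for V:

λ² = h²/(2mqV)
V = h²/(2mqλ²)
V = (6.626 × 10^-34 J·s)² / (2 × 6.64 × 10^-27 kg × 3.204 × 10^-19 C × (9.33 × 10^-11 m)²)
V = 1.19 × 10^-2 V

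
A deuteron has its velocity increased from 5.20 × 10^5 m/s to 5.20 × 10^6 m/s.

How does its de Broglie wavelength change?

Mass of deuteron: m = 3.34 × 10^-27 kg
The wavelength decreases by a factor of 10.

Using λ = h/(mv):

Initial wavelength: λ₁ = h/(mv₁) = 3.82 × 10^-13 m
Final wavelength: λ₂ = h/(mv₂) = 3.82 × 10^-14 m

Since λ ∝ 1/v, when velocity increases by a factor of 10, the wavelength decreases by a factor of 10.

λ₂/λ₁ = v₁/v₂ = 1/10

The wavelength decreases by a factor of 10.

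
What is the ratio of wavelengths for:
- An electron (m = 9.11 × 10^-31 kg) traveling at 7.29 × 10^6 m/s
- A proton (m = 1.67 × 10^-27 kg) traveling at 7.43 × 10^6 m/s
λ₁/λ₂ = 1.87 × 10^3

Using λ = h/(mv):

λ₁ = h/(m₁v₁) = 9.98 × 10^-11 m
λ₂ = h/(m₂v₂) = 5.34 × 10^-14 m

Ratio λ₁/λ₂ = (m₂v₂)/(m₁v₁)
         = (1.67 × 10^-27 kg × 7.43 × 10^6 m/s) / (9.11 × 10^-31 kg × 7.29 × 10^6 m/s)
         = 1.87 × 10^3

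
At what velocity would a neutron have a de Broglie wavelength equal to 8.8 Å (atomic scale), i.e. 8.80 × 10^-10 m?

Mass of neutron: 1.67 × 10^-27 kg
4.51 × 10^2 m/s

From λ = h/(mv), solve for v:

v = h/(mλ)
v = (6.626 × 10^-34 J·s) / (1.67 × 10^-27 kg × 8.80 × 10^-10 m)
v = 4.51 × 10^2 m/s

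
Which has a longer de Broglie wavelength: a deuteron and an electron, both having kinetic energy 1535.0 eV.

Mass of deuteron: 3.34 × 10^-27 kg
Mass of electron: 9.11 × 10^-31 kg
The electron has the longer wavelength.

Using λ = h/√(2mKE):

For deuteron: λ₁ = h/√(2m₁KE) = 5.17 × 10^-13 m
For electron: λ₂ = h/√(2m₂KE) = 3.13 × 10^-11 m

Since λ ∝ 1/√m at constant kinetic energy, the lighter particle has the longer wavelength.

The electron has the longer de Broglie wavelength.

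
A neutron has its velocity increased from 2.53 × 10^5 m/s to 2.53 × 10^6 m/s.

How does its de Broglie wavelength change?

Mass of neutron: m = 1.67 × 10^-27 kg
The wavelength decreases by a factor of 10.

Using λ = h/(mv):

Initial wavelength: λ₁ = h/(mv₁) = 1.57 × 10^-12 m
Final wavelength: λ₂ = h/(mv₂) = 1.57 × 10^-13 m

Since λ ∝ 1/v, when velocity increases by a factor of 10, the wavelength decreases by a factor of 10.

λ₂/λ₁ = v₁/v₂ = 1/10

The wavelength decreases by a factor of 10.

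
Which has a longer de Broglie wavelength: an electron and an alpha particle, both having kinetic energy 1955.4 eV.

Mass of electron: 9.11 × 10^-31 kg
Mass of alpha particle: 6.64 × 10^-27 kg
The electron has the longer wavelength.

Using λ = h/√(2mKE):

For electron: λ₁ = h/√(2m₁KE) = 2.77 × 10^-11 m
For alpha particle: λ₂ = h/√(2m₂KE) = 3.25 × 10^-13 m

Since λ ∝ 1/√m at constant kinetic energy, the lighter particle has the longer wavelength.

The electron has the longer de Broglie wavelength.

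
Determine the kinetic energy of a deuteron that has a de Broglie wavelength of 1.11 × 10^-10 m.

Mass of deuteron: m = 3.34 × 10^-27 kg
5.33 × 10^-21 J (or 0.0333 eV)

From λ = h/√(2mKE), we solve for KE:

λ² = h²/(2mKE)
KE = h²/(2mλ²)
KE = (6.626 × 10^-34 J·s)² / (2 × 3.34 × 10^-27 kg × (1.11 × 10^-10 m)²)
KE = 5.33 × 10^-21 J
KE = 0.0333 eV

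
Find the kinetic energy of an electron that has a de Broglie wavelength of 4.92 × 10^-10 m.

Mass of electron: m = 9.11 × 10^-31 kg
9.95 × 10^-19 J (or 6.21 eV)

From λ = h/√(2mKE), we solve for KE:

λ² = h²/(2mKE)
KE = h²/(2mλ²)
KE = (6.626 × 10^-34 J·s)² / (2 × 9.11 × 10^-31 kg × (4.92 × 10^-10 m)²)
KE = 9.95 × 10^-19 J
KE = 6.21 eV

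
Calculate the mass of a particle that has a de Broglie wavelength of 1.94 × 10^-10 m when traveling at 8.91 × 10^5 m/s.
3.83 × 10^-30 kg

From the de Broglie relation λ = h/(mv), we solve for m:

m = h/(λv)
m = (6.626 × 10^-34 J·s) / (1.94 × 10^-10 m × 8.91 × 10^5 m/s)
m = 3.83 × 10^-30 kg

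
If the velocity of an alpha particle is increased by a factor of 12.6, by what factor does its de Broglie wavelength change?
The wavelength decreases by a factor of 12.6.

From λ = h/(mv), the wavelength is inversely proportional to velocity:

λ ∝ 1/v

If v → 12.6v, then λ → λ/12.6

When velocity is increased by a factor of 12.6, the wavelength decreases by a factor of 12.6.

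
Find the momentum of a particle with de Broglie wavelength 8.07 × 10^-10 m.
8.21 × 10^-25 kg·m/s

From the de Broglie relation λ = h/p, we solve for p:

p = h/λ
p = (6.626 × 10^-34 J·s) / (8.07 × 10^-10 m)
p = 8.21 × 10^-25 kg·m/s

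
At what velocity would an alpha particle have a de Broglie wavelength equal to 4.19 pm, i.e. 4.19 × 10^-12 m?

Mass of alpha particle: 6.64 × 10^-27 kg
2.38 × 10^4 m/s

From λ = h/(mv), solve for v:

v = h/(mλ)
v = (6.626 × 10^-34 J·s) / (6.64 × 10^-27 kg × 4.19 × 10^-12 m)
v = 2.38 × 10^4 m/s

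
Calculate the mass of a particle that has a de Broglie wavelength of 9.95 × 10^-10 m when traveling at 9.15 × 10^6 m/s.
7.28 × 10^-32 kg

From the de Broglie relation λ = h/(mv), we solve for m:

m = h/(λv)
m = (6.626 × 10^-34 J·s) / (9.95 × 10^-10 m × 9.15 × 10^6 m/s)
m = 7.28 × 10^-32 kg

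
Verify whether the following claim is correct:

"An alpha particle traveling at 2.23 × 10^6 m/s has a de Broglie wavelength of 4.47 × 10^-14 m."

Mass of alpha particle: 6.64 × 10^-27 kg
True

The claim is correct.

Using λ = h/(mv):
λ = (6.626 × 10^-34 J·s) / (6.64 × 10^-27 kg × 2.23 × 10^6 m/s)
λ = 4.47 × 10^-14 m

This matches the claimed value.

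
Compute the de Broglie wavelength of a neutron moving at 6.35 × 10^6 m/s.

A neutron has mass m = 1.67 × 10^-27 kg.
6.25 × 10^-14 m

Using the de Broglie relation λ = h/(mv):

λ = h/(mv)
λ = (6.626 × 10^-34 J·s) / (1.67 × 10^-27 kg × 6.35 × 10^6 m/s)
λ = 6.25 × 10^-14 m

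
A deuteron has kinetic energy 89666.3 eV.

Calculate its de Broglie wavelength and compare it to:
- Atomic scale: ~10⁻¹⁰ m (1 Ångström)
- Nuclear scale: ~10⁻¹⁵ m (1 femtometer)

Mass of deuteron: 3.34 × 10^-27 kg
λ = 6.76 × 10^-14 m, which is between nuclear and atomic scales.

Using λ = h/√(2mKE):

KE = 89666.3 eV = 1.437 × 10^-14 J

λ = h/√(2mKE)
λ = (6.626 × 10^-34 J·s) / √(2 × 3.34 × 10^-27 kg × 1.437 × 10^-14 J)
λ = 6.76 × 10^-14 m

Comparison:
- Atomic scale (10⁻¹⁰ m): λ is 0.00068× this size
- Nuclear scale (10⁻¹⁵ m): λ is 68× this size

The wavelength is between nuclear and atomic scales.

This wavelength is appropriate for probing atomic structure but too large for nuclear physics experiments.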